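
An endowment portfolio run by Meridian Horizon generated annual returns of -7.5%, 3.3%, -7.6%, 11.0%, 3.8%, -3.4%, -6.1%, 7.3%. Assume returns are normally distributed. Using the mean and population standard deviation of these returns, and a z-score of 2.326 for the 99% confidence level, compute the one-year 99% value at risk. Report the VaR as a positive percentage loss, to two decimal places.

r̄ = (-7.5 + 3.3 − 7.6 + 11 + 3.8 − 3.4 − 6.1 + 7.3) / 8 = 0.1000%
Population std dev = √[362.3200 / 8] = 6.7298%
VaR = −(r̄ − z·σ) = −(0.1000 − 2.326 × 6.7298) = −(-15.5535) = 15.5535%

15.55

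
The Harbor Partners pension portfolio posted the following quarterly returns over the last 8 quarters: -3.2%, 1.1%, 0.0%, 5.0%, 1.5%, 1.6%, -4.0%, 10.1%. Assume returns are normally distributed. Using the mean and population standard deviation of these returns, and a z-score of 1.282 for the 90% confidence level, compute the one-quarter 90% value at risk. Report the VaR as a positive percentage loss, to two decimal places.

r̄ = (-3.2 + 1.1 + 0 + 5 + 1.5 + 1.6 − 4 + 10.1) / 8 = 12.10 / 8 = 1.5125%
Σ(r − r̄)² = (-3.2 − 1.5125)² + (1.1 − 1.5125)² + … = 140.9688
σ = √[140.9688 / 8] = 4.1977%
VaR = −(r̄ − z·σ) = −(1.5125 − 1.282 × 4.1977) = −(-3.8690) = 3.8690%

3.87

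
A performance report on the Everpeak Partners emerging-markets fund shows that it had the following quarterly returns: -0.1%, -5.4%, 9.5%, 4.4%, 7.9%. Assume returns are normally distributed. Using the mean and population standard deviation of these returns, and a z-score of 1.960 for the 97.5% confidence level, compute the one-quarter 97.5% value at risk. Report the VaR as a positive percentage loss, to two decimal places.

7.41

μ = (-0.1 − 5.4 + 9.5 + 4.4 + 7.9) / 5 = 3.2600%
Population σ = √[Σ(r − μ)² / 5] = √[148.0520 / 5] = √29.6104 = 5.4415%
VaR = −(μ − z·σ) = −(3.2600 − 1.960 × 5.4415) = −(-7.4053) = 7.4053%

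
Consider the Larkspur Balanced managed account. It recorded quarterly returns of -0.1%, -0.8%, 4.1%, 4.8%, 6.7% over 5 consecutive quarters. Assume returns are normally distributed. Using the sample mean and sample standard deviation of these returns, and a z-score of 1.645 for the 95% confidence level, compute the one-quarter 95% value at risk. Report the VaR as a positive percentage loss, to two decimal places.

Mean return r̄ = 14.70 / 5 = 2.9400%
Sample σ = √[Σ(r − r̄)² / 4] = √[42.1720 / 4] = √10.5430 = 3.2470%
VaR = −(r̄ − z·σ) = −(2.9400 − 1.645 × 3.2470) = −(-2.4013) = 2.4013%

2.40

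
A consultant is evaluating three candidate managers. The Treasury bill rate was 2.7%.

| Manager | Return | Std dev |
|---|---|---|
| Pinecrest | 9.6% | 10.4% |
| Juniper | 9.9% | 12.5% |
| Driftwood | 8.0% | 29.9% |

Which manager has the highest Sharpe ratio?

Pinecrest: Sharpe ratio = (9.6% − 2.7%) / 10.4% = 0.663
Juniper: Sharpe ratio = (9.9% − 2.7%) / 12.5% = 0.576
Driftwood: Sharpe ratio = (8.0% − 2.7%) / 29.9% = 0.177
Highest: Pinecrest (0.663).

Pinecrest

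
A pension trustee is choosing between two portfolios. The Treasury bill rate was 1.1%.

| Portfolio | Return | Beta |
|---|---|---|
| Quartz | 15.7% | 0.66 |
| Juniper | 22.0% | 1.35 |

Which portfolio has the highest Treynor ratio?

Quartz: Treynor = (15.7% − 1.1%) / 0.66 = 22.121
Juniper: Treynor = (22.0% − 1.1%) / 1.35 = 15.481
Highest: Quartz (22.121).

Quartz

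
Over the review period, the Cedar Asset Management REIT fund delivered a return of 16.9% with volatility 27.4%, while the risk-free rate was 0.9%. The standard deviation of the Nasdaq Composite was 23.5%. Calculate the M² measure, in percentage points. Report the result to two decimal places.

Sharpe = (Rp − Rf) / σp = (16.9% − 0.9%) / 27.4% = 0.5839
M² = Rf + Sharpe × σm = 0.9% + 0.5839 × 23.5% = 14.6217%

14.62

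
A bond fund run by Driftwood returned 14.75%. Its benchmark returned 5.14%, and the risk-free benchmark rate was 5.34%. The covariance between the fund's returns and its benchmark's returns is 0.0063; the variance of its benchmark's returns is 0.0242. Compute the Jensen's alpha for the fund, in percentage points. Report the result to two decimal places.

9.46

β = Cov / Var = 0.0063 / 0.0242 = 0.2603
E[R] = Rf + β(Rm − Rf) = 5.34% + 0.2603 × (5.14% − 5.34%) = 5.2879%
α = Rp − E[R] = 14.75% − 5.2879% = 9.4621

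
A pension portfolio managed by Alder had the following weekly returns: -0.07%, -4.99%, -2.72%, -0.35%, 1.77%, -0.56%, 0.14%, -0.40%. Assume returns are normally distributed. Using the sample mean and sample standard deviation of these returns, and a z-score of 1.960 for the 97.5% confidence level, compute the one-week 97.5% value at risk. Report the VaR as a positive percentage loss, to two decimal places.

4.93

r̄ = (-0.07 − 4.99 − 2.72 − 0.35 + 1.77 − 0.56 + 0.14 − 0.4) / 8 = -0.8975%
Σ(r − r̄)² = 29.6080; sample σ = √(29.6080/7) = 2.0566%
VaR = −(r̄ − z·σ) = −(-0.8975 − 1.960 × 2.0566) = −(-4.9284) = 4.9284%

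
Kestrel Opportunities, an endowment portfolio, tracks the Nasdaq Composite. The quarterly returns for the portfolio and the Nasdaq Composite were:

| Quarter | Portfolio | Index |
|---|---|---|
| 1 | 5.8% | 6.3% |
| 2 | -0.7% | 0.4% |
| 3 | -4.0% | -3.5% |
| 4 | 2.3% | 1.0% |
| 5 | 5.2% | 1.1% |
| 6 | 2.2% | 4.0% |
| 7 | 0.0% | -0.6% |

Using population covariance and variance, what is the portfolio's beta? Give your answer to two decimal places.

r̄p = 1.5429%,  r̄m = 1.2429%
Cov = Σ(rp − r̄p)(rm − r̄m) / 7 = 7.6653
Var(rm) = Σ(rm − r̄m)² / 7 = 8.5510
β = Cov / Var = 7.6653 / 8.5510 = 0.8964

0.90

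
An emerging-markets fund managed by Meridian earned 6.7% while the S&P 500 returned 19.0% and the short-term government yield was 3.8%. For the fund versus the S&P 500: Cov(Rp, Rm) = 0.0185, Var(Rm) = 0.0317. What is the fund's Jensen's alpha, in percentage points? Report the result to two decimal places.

-5.97

β = Cov / Var = 0.0185 / 0.0317 = 0.5836
E[R] = Rf + β(Rm − Rf) = 3.8% + 0.5836 × (19.0% − 3.8%) = 12.6707%
α = Rp − E[R] = 6.7% − 12.6707% = -5.9707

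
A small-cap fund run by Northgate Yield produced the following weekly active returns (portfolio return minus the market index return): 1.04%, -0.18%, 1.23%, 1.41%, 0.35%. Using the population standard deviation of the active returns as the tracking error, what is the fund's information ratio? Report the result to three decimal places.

1.293

Mean return r̄ = 3.850 / 5 = 0.7700%
Population σ = √[Σ(r − r̄)² / 5] = √[1.7730 / 5] = √0.3546 = 0.5955%
IR = r̄ / tracking error = 0.7700 / 0.5955 = 1.2930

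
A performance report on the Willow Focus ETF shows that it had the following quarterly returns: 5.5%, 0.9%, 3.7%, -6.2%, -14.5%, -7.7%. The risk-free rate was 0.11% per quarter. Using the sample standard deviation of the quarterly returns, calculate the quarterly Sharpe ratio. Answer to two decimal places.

r̄ = (5.5 + 0.9 + 3.7 − 6.2 − 14.5 − 7.7) / 6 = -3.0500%
Σ(r − r̄)² = (5.5 − (-3.0500))² + (0.9 − (-3.0500))² + … = 296.9150
sample σ = √(296.9150 / 5) = √59.3830 = 7.7060%
Sharpe = (r̄ − rf) / σ = (-3.0500 − 0.11) / 7.7060 = -3.1600 / 7.7060 = -0.4101

-0.41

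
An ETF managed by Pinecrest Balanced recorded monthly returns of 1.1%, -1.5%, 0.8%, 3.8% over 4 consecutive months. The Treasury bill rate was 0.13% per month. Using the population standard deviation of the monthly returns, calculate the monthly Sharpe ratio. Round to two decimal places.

0.49

Mean return r̄ = 4.20 / 4 = 1.0500%
Population std dev = √[14.1300 / 4] = 1.8795%
Sharpe = (r̄ − rf) / σ = (1.0500 − 0.13) / 1.8795 = 0.9200 / 1.8795 = 0.4895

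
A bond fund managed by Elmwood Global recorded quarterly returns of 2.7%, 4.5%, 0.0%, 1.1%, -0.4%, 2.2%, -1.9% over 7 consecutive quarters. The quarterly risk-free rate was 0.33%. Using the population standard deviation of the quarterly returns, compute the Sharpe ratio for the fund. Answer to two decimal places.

r̄ = (2.7 + 4.5 + 0 + 1.1 − 0.4 + 2.2 − 1.9) / 7 = 1.1714%
Population std dev = √[27.7543 / 7] = 1.9912%
Sharpe = (r̄ − rf) / σ = (1.1714 − 0.33) / 1.9912 = 0.8414 / 1.9912 = 0.4226

0.42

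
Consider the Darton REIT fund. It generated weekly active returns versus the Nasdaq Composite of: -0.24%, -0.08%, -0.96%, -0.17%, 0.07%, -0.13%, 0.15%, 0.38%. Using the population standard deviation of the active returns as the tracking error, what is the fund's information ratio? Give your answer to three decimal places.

-0.333

Mean return r̄ = -0.980 / 8 = -0.1225%
Population std dev = √[1.0832 / 8] = 0.3680%
IR = r̄ / tracking error = -0.1225 / 0.3680 = -0.3329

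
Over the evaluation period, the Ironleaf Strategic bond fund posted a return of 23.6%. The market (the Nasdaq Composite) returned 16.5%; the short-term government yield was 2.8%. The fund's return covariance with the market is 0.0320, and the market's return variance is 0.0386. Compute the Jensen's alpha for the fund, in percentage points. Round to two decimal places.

β = Cov / Var = 0.0320 / 0.0386 = 0.8290
E[R] = Rf + β(Rm − Rf) = 2.8% + 0.8290 × (16.5% − 2.8%) = 14.1573%
α = Rp − E[R] = 23.6% − 14.1573% = 9.4427

9.44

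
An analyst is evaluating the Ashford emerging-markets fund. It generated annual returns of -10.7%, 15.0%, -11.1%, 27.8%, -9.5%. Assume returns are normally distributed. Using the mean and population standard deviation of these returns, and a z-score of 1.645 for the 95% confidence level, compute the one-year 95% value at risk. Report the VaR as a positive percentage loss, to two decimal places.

24.22

Mean return r̄ = 11.50 / 5 = 2.3000%
Σ(r − r̄)² = (-10.7 − 2.3000)² + (15 − 2.3000)² + … = 1299.3400
σ = √[1299.3400 / 5] = 16.1204%
VaR = −(r̄ − z·σ) = −(2.3000 − 1.645 × 16.1204) = −(-24.2181) = 24.2181%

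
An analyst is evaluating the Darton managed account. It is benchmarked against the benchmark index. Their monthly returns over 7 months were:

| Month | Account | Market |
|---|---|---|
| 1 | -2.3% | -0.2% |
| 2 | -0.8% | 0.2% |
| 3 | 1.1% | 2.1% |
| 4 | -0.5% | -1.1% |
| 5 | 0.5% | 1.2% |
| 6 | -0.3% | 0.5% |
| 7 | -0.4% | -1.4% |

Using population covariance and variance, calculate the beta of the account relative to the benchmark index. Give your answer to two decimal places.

0.51

r̄p = -0.3857%,  r̄m = 0.1857%
Cov = Σ(rp − r̄p)(rm − r̄m) / 7 = 0.6673
Var(rm) = Σ(rm − r̄m)² / 7 = 1.3012
β = Cov / Var = 0.6673 / 1.3012 = 0.5128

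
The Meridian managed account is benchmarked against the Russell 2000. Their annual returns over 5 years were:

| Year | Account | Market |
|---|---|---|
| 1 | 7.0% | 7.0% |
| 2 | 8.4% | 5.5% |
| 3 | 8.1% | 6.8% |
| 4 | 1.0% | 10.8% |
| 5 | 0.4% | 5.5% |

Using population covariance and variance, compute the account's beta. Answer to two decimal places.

-0.74

r̄p = 4.9800%,  r̄m = 7.1200%
Cov = Σ(rp − r̄p)(rm − r̄m) / 5 = -2.8016
Var(rm) = Σ(rm − r̄m)² / 5 = 3.7816
β = Cov / Var = -2.8016 / 3.7816 = -0.7409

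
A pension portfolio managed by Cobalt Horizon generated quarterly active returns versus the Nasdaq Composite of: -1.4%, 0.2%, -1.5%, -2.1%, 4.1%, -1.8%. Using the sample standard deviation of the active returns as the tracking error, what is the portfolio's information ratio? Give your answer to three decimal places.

-0.177

Mean return r̄ = -2.50 / 6 = -0.4167%
Sample std dev = √[27.6683 / 5] = 2.3524%
IR = r̄ / tracking error = -0.4167 / 2.3524 = -0.1771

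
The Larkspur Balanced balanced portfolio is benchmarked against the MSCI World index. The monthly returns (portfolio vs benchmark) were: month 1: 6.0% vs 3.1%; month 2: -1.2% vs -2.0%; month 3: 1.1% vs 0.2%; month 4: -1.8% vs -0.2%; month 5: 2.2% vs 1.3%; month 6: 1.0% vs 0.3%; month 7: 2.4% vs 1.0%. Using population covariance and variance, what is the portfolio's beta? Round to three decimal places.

r̄p = 1.3857%,  r̄m = 0.5286%
Cov = Σ(rp − r̄p)(rm − r̄m) / 7 = 3.1447
Var(rm) = Σ(rm − r̄m)² / 7 = 2.0735
β = Cov / Var = 3.1447 / 2.0735 = 1.5166

1.517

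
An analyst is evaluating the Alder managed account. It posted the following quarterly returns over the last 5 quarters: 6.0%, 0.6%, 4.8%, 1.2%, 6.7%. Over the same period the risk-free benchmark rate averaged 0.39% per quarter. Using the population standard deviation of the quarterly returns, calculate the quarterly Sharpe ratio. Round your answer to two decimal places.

1.39

μ = (6 + 0.6 + 4.8 + 1.2 + 6.7) / 5 = 19.30 / 5 = 3.8600%
Σ(r − μ)² = (6 − 3.8600)² + (0.6 − 3.8600)² + … = 31.2320
σ = √[31.2320 / 5] = 2.4993%
Sharpe = (μ − rf) / σ = (3.8600 − 0.39) / 2.4993 = 3.4700 / 2.4993 = 1.3884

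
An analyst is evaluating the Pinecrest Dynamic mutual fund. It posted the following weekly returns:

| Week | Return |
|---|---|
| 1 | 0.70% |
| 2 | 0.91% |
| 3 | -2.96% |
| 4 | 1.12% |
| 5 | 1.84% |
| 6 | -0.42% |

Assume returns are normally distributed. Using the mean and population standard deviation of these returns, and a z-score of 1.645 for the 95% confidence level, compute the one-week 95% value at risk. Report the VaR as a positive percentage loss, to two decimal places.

2.37

Mean return r̄ = 1.190 / 6 = 0.1983%
Σ(r − r̄)² = 14.6601; population σ = √(14.6601/6) = 1.5631%
VaR = −(r̄ − z·σ) = −(0.1983 − 1.645 × 1.5631) = −(-2.3730) = 2.3730%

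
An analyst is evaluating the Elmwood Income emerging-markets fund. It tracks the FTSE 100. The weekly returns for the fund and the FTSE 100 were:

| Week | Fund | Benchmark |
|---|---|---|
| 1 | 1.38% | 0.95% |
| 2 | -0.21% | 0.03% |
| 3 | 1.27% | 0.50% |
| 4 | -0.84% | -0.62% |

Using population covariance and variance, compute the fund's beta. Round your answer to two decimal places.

1.56

r̄p = 0.4000%,  r̄m = 0.2150%
Cov = Σ(rp − r̄p)(rm − r̄m) / 4 = 0.5291
Var(rm) = Σ(rm − r̄m)² / 4 = 0.3382
β = Cov / Var = 0.5291 / 0.3382 = 1.5645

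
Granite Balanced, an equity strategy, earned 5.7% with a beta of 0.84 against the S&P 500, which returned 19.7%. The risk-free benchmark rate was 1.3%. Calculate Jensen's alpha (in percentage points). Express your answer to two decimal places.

CAPM expected return = Rf + β(Rm − Rf) = 1.3% + 0.84 × (19.7% − 1.3%) = 1.3 + 0.84 × 18.40 = 16.7560%
Jensen's α = Rp − E[R] = 5.7% − 16.7560% = -11.0560

-11.06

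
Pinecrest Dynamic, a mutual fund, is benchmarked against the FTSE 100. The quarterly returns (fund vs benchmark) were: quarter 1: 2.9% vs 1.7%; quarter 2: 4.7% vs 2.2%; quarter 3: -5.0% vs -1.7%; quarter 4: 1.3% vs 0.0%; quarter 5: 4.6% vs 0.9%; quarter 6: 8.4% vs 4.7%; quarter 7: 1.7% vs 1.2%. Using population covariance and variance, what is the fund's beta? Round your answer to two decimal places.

r̄p = 2.6571%,  r̄m = 1.2857%
Cov = Σ(rp − r̄p)(rm − r̄m) / 7 = 6.5022
Var(rm) = Σ(rm − r̄m)² / 7 = 3.3412
β = Cov / Var = 6.5022 / 3.3412 = 1.9461

1.95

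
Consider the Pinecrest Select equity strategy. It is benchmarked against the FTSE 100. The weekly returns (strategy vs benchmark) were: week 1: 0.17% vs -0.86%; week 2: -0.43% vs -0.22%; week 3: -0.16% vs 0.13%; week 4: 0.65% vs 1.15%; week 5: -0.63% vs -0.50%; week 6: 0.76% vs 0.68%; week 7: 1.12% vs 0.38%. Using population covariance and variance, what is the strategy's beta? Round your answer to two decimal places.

0.61

r̄p = 0.2114%,  r̄m = 0.1086%
Cov = Σ(rp − r̄p)(rm − r̄m) / 7 = 0.2531
Var(rm) = Σ(rm − r̄m)² / 7 = 0.4145
β = Cov / Var = 0.2531 / 0.4145 = 0.6106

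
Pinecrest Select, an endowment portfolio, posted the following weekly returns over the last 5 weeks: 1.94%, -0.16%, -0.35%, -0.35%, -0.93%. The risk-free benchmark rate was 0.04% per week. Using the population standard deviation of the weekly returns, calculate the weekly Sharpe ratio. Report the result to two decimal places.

r̄ = (1.94 − 0.16 − 0.35 − 0.35 − 0.93) / 5 = 0.0300%
Σ(r − r̄)² = 4.8946; population σ = √(4.8946/5) = 0.9894%
Sharpe = (r̄ − rf) / σ = (0.0300 − 0.04) / 0.9894 = -0.0100 / 0.9894 = -0.0101

-0.01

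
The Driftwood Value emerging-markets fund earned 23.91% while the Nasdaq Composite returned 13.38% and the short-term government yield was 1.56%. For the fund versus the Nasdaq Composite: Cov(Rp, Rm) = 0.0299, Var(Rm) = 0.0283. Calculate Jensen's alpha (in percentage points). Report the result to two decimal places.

9.86

β = Cov / Var = 0.0299 / 0.0283 = 1.0565
E[R] = Rf + β(Rm − Rf) = 1.56% + 1.0565 × (13.38% − 1.56%) = 14.0478%
α = Rp − E[R] = 23.91% − 14.0478% = 9.8622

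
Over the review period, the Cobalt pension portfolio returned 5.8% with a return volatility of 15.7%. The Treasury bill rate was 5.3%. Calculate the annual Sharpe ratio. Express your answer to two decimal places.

Sharpe = (Rp − Rf) / σp = (5.8% − 5.3%) / 15.7% = 0.50% / 15.7% = 0.0318

0.03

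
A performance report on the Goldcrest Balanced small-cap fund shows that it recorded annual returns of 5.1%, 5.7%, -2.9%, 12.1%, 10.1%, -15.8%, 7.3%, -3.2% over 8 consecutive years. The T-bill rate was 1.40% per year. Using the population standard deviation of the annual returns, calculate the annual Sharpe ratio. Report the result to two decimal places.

r̄ = (5.1 + 5.7 − 2.9 + 12.1 + 10.1 − 15.8 + 7.3 − 3.2) / 8 = 18.40 / 8 = 2.3000%
Σ(r − r̄)² = (5.1 − 2.3000)² + (5.7 − 2.3000)² + … = 586.1800
σ = √[586.1800 / 8] = 8.5599%
Sharpe = (r̄ − rf) / σ = (2.3000 − 1.4) / 8.5599 = 0.9000 / 8.5599 = 0.1051

0.11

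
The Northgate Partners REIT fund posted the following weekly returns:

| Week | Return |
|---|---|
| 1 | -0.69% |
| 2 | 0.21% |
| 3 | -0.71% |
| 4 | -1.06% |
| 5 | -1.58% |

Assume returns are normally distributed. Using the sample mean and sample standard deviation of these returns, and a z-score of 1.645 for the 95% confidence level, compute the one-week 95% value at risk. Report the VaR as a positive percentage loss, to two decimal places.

r̄ = (-0.69 + 0.21 − 0.71 − 1.06 − 1.58) / 5 = -0.7660%
Σ(r − r̄)² = (-0.69 − (-0.7660))² + (0.21 − (-0.7660))² + (-0.71 − (-0.7660))² + … = 1.7105
σ = √[1.7105 / 4] = 0.6539%
VaR = −(r̄ − z·σ) = −(-0.7660 − 1.645 × 0.6539) = −(-1.8417) = 1.8417%

1.84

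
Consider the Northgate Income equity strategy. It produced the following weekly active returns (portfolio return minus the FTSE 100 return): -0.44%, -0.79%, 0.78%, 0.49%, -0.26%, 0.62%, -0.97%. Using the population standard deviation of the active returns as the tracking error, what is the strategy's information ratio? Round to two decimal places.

-0.12

μ = (-0.44 − 0.79 + 0.78 + 0.49 − 0.26 + 0.62 − 0.97) / 7 = -0.0814%
Population σ = √[Σ(r − μ)² / 7] = √[3.0127 / 7] = √0.4304 = 0.6560%
IR = μ / tracking error = -0.0814 / 0.6560 = -0.1241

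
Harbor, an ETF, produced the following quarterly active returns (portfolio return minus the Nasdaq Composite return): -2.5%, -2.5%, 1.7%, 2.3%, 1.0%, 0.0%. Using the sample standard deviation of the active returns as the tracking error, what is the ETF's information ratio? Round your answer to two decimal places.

r̄ = (-2.5 − 2.5 + 1.7 + 2.3 + 1 + 0) / 6 = 0.0000%
Sample std dev = √[21.6800 / 5] = 2.0823%
IR = r̄ / tracking error = 0.0000 / 2.0823 = 0.0000

0.00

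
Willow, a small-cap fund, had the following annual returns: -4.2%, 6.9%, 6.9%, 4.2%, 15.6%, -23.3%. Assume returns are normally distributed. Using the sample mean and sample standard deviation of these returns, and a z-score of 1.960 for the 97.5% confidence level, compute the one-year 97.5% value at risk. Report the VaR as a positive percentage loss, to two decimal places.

25.43

r̄ = (-4.2 + 6.9 + 6.9 + 4.2 + 15.6 − 23.3) / 6 = 6.10 / 6 = 1.0167%
Σ(r − r̄)² = 910.5483; sample σ = √(910.5483/5) = 13.4948%
VaR = −(r̄ − z·σ) = −(1.0167 − 1.960 × 13.4948) = −(-25.4331) = 25.4331%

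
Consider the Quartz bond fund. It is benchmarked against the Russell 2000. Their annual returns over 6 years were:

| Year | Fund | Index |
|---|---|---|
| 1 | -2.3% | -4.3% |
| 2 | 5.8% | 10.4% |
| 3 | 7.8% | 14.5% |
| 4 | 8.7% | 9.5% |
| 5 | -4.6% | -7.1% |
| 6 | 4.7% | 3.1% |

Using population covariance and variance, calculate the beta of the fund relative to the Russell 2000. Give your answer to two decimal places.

r̄p = 3.3500%,  r̄m = 4.3500%
Cov = Σ(rp − r̄p)(rm − r̄m) / 6 = 37.6258
Var(rm) = Σ(rm − r̄m)² / 6 = 62.2725
β = Cov / Var = 37.6258 / 62.2725 = 0.6042

0.60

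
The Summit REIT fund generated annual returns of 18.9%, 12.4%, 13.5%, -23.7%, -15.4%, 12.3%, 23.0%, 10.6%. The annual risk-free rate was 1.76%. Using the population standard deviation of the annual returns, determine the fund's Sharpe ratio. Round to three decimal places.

r̄ = (18.9 + 12.4 + 13.5 − 23.7 − 15.4 + 12.3 + 23 + 10.6) / 8 = 51.60 / 8 = 6.4500%
Σ(r − r̄)² = (18.9 − 6.4500)² + (12.4 − 6.4500)² + (13.5 − 6.4500)² + … = 1951.9000
population σ = √(1951.9000 / 8) = √243.9875 = 15.6201%
Sharpe = (r̄ − rf) / σ = (6.4500 − 1.76) / 15.6201 = 4.6900 / 15.6201 = 0.3003

0.300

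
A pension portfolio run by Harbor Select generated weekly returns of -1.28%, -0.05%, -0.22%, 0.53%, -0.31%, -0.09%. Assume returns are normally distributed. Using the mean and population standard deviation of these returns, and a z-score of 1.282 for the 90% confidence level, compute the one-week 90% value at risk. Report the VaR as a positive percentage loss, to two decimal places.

0.93

r̄ = (-1.28 − 0.05 − 0.22 + 0.53 − 0.31 − 0.09) / 6 = -1.420 / 6 = -0.2367%
Population std dev = √[1.7383 / 6] = 0.5383%
VaR = −(r̄ − z·σ) = −(-0.2367 − 1.282 × 0.5383) = −(-0.9268) = 0.9268%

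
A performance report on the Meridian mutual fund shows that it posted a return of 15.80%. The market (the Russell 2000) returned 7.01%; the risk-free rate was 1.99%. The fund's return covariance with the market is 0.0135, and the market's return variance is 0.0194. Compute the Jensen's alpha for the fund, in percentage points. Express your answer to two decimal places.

β = Cov / Var = 0.0135 / 0.0194 = 0.6959
E[R] = Rf + β(Rm − Rf) = 1.99% + 0.6959 × (7.01% − 1.99%) = 5.4834%
α = Rp − E[R] = 15.80% − 5.4834% = 10.3166

10.32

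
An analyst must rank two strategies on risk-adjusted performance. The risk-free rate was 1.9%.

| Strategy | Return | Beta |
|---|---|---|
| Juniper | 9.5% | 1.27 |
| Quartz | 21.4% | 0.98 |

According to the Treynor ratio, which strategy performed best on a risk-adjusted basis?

Quartz

Juniper: Treynor = (9.5% − 1.9%) / 1.27 = 5.984
Quartz: Treynor = (21.4% − 1.9%) / 0.98 = 19.898
Highest: Quartz (19.898).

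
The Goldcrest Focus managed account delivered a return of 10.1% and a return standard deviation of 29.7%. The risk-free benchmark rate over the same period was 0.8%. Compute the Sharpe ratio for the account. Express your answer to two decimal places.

0.31

Sharpe = (Rp − Rf) / σp = (10.1% − 0.8%) / 29.7% = 9.30% / 29.7% = 0.3131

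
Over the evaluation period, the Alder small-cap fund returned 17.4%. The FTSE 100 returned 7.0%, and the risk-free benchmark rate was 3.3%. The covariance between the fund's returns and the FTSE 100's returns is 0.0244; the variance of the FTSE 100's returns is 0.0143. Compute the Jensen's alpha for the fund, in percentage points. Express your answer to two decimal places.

7.79

β = Cov / Var = 0.0244 / 0.0143 = 1.7063
E[R] = Rf + β(Rm − Rf) = 3.3% + 1.7063 × (7.0% − 3.3%) = 9.6133%
α = Rp − E[R] = 17.4% − 9.6133% = 7.7867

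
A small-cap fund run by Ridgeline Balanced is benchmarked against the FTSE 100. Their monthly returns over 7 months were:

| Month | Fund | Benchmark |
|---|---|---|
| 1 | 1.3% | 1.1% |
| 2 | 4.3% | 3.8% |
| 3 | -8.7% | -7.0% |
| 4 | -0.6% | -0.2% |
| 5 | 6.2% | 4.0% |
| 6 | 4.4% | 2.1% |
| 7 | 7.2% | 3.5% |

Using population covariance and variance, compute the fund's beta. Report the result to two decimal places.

1.37

r̄p = 2.0143%,  r̄m = 1.0429%
Cov = Σ(rp − r̄p)(rm − r̄m) / 7 = 17.6180
Var(rm) = Σ(rm − r̄m)² / 7 = 12.8196
β = Cov / Var = 17.6180 / 12.8196 = 1.3743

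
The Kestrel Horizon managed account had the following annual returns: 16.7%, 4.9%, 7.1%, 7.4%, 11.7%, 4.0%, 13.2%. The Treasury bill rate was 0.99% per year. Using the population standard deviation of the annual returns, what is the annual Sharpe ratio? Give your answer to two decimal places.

Mean return r̄ = 65.00 / 7 = 9.2857%
Population σ = √[Σ(r − r̄)² / 7] = √[131.6286 / 7] = √18.8041 = 4.3364%
Sharpe = (r̄ − rf) / σ = (9.2857 − 0.99) / 4.3364 = 8.2957 / 4.3364 = 1.9130

1.91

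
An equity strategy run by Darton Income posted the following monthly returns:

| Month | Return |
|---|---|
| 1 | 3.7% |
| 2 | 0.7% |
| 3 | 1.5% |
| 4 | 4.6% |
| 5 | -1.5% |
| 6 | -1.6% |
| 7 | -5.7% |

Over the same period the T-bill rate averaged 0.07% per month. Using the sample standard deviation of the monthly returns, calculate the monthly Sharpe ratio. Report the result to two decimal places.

μ = (3.7 + 0.7 + 1.5 + 4.6 − 1.5 − 1.6 − 5.7) / 7 = 1.70 / 7 = 0.2429%
Σ(r − μ)² = (3.7 − 0.2429)² + (0.7 − 0.2429)² + … = 74.4771
σ = √[74.4771 / 6] = 3.5232%
Sharpe = (μ − rf) / σ = (0.2429 − 0.07) / 3.5232 = 0.1729 / 3.5232 = 0.0491

0.05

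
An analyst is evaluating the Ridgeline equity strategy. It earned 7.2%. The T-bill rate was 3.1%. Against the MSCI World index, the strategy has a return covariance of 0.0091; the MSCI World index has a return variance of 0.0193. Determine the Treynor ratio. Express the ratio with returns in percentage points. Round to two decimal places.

β = Cov / Var = 0.0091 / 0.0193 = 0.4715
Treynor = (Rp − Rf) / β = (7.2% − 3.1%) / 0.4715 = 4.10 / 0.4715 = 8.6957

8.70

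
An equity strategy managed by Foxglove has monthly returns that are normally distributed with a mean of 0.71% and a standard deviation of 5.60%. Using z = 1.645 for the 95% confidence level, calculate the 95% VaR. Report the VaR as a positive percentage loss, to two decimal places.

VaR (as % loss) = −(μ − z·σ) = −(0.71% − 1.645 × 5.60%) = −(-8.5020%) = 8.5020%

8.50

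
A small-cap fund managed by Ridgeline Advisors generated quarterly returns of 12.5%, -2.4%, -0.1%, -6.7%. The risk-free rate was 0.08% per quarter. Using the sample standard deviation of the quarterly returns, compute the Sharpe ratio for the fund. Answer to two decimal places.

0.09

r̄ = (12.5 − 2.4 − 0.1 − 6.7) / 4 = 0.8250%
Σ(r − r̄)² = (12.5 − 0.8250)² + (-2.4 − 0.8250)² + (-0.1 − 0.8250)² + … = 204.1875
σ = √[204.1875 / 3] = 8.2500%
Sharpe = (r̄ − rf) / σ = (0.8250 − 0.08) / 8.2500 = 0.7450 / 8.2500 = 0.0903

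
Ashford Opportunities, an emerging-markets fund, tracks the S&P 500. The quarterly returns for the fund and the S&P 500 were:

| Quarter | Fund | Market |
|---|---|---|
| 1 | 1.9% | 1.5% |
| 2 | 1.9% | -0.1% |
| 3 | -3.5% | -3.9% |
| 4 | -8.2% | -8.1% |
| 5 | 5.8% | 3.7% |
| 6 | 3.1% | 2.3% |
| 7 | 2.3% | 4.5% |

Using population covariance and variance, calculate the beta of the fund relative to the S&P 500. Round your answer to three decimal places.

0.995

r̄p = 0.4714%,  r̄m = -0.0143%
Cov = Σ(rp − r̄p)(rm − r̄m) / 7 = 17.3882
Var(rm) = Σ(rm − r̄m)² / 7 = 17.4727
β = Cov / Var = 17.3882 / 17.4727 = 0.9952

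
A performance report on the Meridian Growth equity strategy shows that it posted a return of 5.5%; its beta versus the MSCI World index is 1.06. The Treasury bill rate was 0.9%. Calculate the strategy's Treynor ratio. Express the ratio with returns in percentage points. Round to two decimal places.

Treynor = (Rp − Rf) / β = (5.5% − 0.9%) / 1.06 = 4.60 / 1.06 = 4.3396

4.34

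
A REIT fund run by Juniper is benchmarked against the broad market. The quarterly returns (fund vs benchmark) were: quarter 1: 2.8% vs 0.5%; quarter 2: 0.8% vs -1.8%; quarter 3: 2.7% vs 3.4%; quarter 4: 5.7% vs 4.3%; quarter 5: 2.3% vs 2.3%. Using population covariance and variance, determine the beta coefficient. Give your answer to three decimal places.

0.593

r̄p = 2.8600%,  r̄m = 1.7400%
Cov = Σ(rp − r̄p)(rm − r̄m) / 5 = 2.8116
Var(rm) = Σ(rm − r̄m)² / 5 = 4.7384
β = Cov / Var = 2.8116 / 4.7384 = 0.5934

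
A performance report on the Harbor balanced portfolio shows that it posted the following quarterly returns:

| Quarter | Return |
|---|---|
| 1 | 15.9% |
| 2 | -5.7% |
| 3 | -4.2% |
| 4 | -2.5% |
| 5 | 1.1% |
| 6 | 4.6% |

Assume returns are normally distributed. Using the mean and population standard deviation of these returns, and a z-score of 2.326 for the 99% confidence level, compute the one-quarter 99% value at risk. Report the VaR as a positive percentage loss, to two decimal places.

μ = (15.9 − 5.7 − 4.2 − 2.5 + 1.1 + 4.6) / 6 = 1.5333%
Population σ = √[Σ(r − μ)² / 6] = √[317.4533 / 6] = √52.9089 = 7.2739%
VaR = −(μ − z·σ) = −(1.5333 − 2.326 × 7.2739) = −(-15.3858) = 15.3858%

15.39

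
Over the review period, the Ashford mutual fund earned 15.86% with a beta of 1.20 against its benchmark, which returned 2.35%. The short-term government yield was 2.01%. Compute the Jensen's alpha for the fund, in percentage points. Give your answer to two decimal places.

CAPM expected return = Rf + β(Rm − Rf) = 2.01% + 1.20 × (2.35% − 2.01%) = 2.01 + 1.20 × 0.34 = 2.4180%
Jensen's α = Rp − E[R] = 15.86% − 2.4180% = 13.4420

13.44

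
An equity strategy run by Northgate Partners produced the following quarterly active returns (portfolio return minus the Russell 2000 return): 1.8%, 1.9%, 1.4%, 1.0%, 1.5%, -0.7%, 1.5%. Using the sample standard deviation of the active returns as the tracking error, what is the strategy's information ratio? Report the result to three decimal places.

1.353

μ = (1.8 + 1.9 + 1.4 + 1 + 1.5 − 0.7 + 1.5) / 7 = 1.2000%
Sample σ = √[Σ(r − μ)² / 6] = √[4.7200 / 6] = √0.7867 = 0.8870%
IR = μ / tracking error = 1.2000 / 0.8870 = 1.3529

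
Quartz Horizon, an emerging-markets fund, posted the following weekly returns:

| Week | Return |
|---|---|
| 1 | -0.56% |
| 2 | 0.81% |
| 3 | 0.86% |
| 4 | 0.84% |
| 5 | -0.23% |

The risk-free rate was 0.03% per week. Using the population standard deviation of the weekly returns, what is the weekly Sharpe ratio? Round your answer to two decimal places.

r̄ = (-0.56 + 0.81 + 0.86 + 0.84 − 0.23) / 5 = 1.720 / 5 = 0.3440%
Population std dev = √[1.8761 / 5] = 0.6126%
Sharpe = (r̄ − rf) / σ = (0.3440 − 0.03) / 0.6126 = 0.3140 / 0.6126 = 0.5126

0.51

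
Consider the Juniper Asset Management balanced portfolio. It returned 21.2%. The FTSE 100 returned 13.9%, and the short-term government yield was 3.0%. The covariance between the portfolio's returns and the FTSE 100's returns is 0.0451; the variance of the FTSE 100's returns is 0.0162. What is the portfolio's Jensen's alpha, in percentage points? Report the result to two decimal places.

β = Cov / Var = 0.0451 / 0.0162 = 2.7840
E[R] = Rf + β(Rm − Rf) = 3.0% + 2.7840 × (13.9% − 3.0%) = 33.3456%
α = Rp − E[R] = 21.2% − 33.3456% = -12.1456

-12.15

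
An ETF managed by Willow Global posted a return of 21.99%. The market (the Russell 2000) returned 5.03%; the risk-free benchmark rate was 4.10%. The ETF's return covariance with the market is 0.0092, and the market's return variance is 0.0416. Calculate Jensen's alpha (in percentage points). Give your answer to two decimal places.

17.68

β = Cov / Var = 0.0092 / 0.0416 = 0.2212
E[R] = Rf + β(Rm − Rf) = 4.10% + 0.2212 × (5.03% − 4.10%) = 4.3057%
α = Rp − E[R] = 21.99% − 4.3057% = 17.6843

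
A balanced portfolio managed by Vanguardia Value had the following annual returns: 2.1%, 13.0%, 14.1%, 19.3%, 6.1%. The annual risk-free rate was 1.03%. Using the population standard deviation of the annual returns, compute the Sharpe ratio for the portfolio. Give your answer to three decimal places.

1.623

Mean return μ = 54.60 / 5 = 10.9200%
Σ(r − μ)² = (2.1 − 10.9200)² + (13 − 10.9200)² + (14.1 − 10.9200)² + … = 185.6880
population σ = √(185.6880 / 5) = √37.1376 = 6.0941%
Sharpe = (μ − rf) / σ = (10.9200 − 1.03) / 6.0941 = 9.8900 / 6.0941 = 1.6229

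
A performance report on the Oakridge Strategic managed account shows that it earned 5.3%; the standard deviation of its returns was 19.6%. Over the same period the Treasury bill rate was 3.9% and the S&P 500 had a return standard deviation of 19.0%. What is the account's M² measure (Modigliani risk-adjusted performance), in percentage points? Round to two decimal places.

Sharpe = (Rp − Rf) / σp = (5.3% − 3.9%) / 19.6% = 0.0714
M² = Rf + Sharpe × σm = 3.9% + 0.0714 × 19.0% = 5.2566%

5.26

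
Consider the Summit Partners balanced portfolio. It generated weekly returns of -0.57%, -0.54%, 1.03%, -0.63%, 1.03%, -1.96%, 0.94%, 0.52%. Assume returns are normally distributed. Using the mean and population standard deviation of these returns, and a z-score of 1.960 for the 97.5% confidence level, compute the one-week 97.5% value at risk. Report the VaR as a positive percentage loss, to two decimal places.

Mean return r̄ = -0.180 / 8 = -0.0225%
Σ(r − r̄)² = (-0.57 − (-0.0225))² + (-0.54 − (-0.0225))² + (1.03 − (-0.0225))² + … = 8.1268
population σ = √(8.1268 / 8) = √1.0159 = 1.0079%
VaR = −(r̄ − z·σ) = −(-0.0225 − 1.960 × 1.0079) = −(-1.9980) = 1.9980%

2.00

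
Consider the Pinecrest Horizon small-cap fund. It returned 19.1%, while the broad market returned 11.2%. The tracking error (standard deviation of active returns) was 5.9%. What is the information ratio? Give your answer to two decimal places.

IR = (Rp − Rb) / TE = (19.1% − 11.2%) / 5.9% = 7.90% / 5.9% = 1.3390

1.34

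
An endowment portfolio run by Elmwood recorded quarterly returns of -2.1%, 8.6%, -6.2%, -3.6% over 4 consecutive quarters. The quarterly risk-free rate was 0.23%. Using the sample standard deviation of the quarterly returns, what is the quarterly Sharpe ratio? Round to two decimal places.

r̄ = (-2.1 + 8.6 − 6.2 − 3.6) / 4 = -0.8250%
Sample std dev = √[127.0475 / 3] = 6.5076%
Sharpe = (r̄ − rf) / σ = (-0.8250 − 0.23) / 6.5076 = -1.0550 / 6.5076 = -0.1621

-0.16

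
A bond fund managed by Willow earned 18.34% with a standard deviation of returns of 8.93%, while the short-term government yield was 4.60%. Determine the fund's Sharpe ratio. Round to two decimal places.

1.54

Sharpe = (Rp − Rf) / σp = (18.34% − 4.60%) / 8.93% = 13.74% / 8.93% = 1.5386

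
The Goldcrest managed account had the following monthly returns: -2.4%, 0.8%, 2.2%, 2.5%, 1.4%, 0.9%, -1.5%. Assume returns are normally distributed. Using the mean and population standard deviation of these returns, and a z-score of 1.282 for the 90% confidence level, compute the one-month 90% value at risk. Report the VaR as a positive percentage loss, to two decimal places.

1.63

r̄ = (-2.4 + 0.8 + 2.2 + 2.5 + 1.4 + 0.9 − 1.5) / 7 = 0.5571%
Population σ = √[Σ(r − r̄)² / 7] = √[20.3371 / 7] = √2.9053 = 1.7045%
VaR = −(r̄ − z·σ) = −(0.5571 − 1.282 × 1.7045) = −(-1.6281) = 1.6281%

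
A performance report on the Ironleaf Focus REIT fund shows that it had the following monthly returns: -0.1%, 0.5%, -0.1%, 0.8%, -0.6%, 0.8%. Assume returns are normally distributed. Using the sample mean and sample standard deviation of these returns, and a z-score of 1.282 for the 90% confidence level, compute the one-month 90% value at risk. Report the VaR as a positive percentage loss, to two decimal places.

r̄ = (-0.1 + 0.5 − 0.1 + 0.8 − 0.6 + 0.8) / 6 = 1.30 / 6 = 0.2167%
Σ(r − r̄)² = (-0.1 − 0.2167)² + (0.5 − 0.2167)² + (-0.1 − 0.2167)² + … = 1.6283
σ = √[1.6283 / 5] = 0.5707%
VaR = −(r̄ − z·σ) = −(0.2167 − 1.282 × 0.5707) = −(-0.5149) = 0.5149%

0.51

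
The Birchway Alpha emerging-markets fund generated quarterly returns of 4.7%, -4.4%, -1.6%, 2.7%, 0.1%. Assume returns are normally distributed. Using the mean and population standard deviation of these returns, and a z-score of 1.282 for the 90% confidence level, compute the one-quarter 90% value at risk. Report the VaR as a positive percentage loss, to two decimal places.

3.79

r̄ = (4.7 − 4.4 − 1.6 + 2.7 + 0.1) / 5 = 1.50 / 5 = 0.3000%
Population std dev = √[50.8600 / 5] = 3.1894%
VaR = −(r̄ − z·σ) = −(0.3000 − 1.282 × 3.1894) = −(-3.7888) = 3.7888%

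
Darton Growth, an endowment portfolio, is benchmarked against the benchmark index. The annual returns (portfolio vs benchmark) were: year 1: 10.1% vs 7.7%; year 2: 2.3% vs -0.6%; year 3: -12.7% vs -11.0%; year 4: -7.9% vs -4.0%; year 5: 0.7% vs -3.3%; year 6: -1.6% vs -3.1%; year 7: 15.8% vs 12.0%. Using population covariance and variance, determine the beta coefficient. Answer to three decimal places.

1.227

r̄p = 0.9571%,  r̄m = -0.3286%
Cov = Σ(rp − r̄p)(rm − r̄m) / 7 = 63.1631
Var(rm) = Σ(rm − r̄m)² / 7 = 51.4849
β = Cov / Var = 63.1631 / 51.4849 = 1.2268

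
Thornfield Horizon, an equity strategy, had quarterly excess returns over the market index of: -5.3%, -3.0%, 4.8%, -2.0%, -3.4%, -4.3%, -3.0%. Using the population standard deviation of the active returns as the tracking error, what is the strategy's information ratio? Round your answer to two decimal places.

-0.76

r̄ = (-5.3 − 3 + 4.8 − 2 − 3.4 − 4.3 − 3) / 7 = -2.3143%
Σ(r − r̄)² = (-5.3 − (-2.3143))² + (-3 − (-2.3143))² + (4.8 − (-2.3143))² + … = 65.6886
population σ = √(65.6886 / 7) = √9.3841 = 3.0633%
IR = r̄ / tracking error = -2.3143 / 3.0633 = -0.7555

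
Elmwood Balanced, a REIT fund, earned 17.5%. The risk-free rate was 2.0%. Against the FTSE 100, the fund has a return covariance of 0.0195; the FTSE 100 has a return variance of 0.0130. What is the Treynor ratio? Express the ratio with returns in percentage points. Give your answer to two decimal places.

10.33

β = Cov / Var = 0.0195 / 0.0130 = 1.5000
Treynor = (Rp − Rf) / β = (17.5% − 2.0%) / 1.5000 = 15.50 / 1.5000 = 10.3333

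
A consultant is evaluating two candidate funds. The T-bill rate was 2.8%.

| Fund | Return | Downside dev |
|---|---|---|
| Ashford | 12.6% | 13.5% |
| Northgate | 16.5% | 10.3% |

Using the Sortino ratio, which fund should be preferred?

Ashford: Sortino ratio = (12.6% − 2.8%) / 13.5% = 0.726
Northgate: Sortino ratio = (16.5% − 2.8%) / 10.3% = 1.330
Highest: Northgate (1.330).

Northgate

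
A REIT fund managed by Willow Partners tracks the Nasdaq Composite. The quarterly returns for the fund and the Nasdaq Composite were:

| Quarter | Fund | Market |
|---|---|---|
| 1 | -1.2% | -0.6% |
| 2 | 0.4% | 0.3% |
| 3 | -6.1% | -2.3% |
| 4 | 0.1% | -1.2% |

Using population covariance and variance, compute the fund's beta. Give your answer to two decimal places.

r̄p = -1.7000%,  r̄m = -0.9500%
Cov = Σ(rp − r̄p)(rm − r̄m) / 4 = 2.0725
Var(rm) = Σ(rm − r̄m)² / 4 = 0.8925
β = Cov / Var = 2.0725 / 0.8925 = 2.3221

2.32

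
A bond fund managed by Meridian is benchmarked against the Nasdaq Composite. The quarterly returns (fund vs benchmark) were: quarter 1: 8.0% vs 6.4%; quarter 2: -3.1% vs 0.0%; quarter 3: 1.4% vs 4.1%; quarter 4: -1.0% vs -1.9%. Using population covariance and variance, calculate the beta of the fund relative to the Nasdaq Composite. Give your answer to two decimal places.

1.11

r̄p = 1.3250%,  r̄m = 2.1500%
Cov = Σ(rp − r̄p)(rm − r̄m) / 4 = 11.8613
Var(rm) = Σ(rm − r̄m)² / 4 = 10.7225
β = Cov / Var = 11.8613 / 10.7225 = 1.1062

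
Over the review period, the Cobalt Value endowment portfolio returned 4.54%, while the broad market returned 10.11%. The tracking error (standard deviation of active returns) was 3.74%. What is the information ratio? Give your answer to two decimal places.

IR = (Rp − Rb) / TE = (4.54% − 10.11%) / 3.74% = -5.57% / 3.74% = -1.4893

-1.49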